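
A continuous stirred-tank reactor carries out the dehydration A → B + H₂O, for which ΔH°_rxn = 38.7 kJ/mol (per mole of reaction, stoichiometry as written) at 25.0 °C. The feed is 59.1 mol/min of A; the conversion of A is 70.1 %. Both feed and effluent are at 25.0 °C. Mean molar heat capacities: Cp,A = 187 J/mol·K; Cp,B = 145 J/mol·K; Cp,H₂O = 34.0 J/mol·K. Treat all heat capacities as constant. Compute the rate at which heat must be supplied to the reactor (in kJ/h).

Q_in = 96200 kJ/h

Extent of reaction ξ = 0.701 × 59.1 = 41.429 mol/min
Reaction term: ξ·ΔH°_rxn = 41.429 × 38.7 = 1603.3 kJ/min
Q = ΔH = 1603.3 kJ/min = 26.722 kW
Heat supplied = 96198 kJ/h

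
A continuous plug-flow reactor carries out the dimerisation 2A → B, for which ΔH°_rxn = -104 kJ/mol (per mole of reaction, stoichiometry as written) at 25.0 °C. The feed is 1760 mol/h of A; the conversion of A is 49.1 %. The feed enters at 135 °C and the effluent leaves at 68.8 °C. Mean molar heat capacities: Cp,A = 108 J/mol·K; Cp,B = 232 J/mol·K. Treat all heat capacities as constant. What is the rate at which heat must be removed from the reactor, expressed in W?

Extent of reaction ξ = 0.491 × 1760 / 2 = 432.08 mol/h
Reaction term: ξ·ΔH°_rxn = 432.08 × -104 = -44936 kJ/h
Sensible, feed 135→25 °C: -20909 kJ/h
Outlet flows (mol/h): A 895.84, B 432.08
Sensible, products 25→68.8 °C: 8628.3 kJ/h
Q = ΔH = -57217 kJ/h = -15.894 kW
Heat removed = 15894 W

Q_out = 15900 W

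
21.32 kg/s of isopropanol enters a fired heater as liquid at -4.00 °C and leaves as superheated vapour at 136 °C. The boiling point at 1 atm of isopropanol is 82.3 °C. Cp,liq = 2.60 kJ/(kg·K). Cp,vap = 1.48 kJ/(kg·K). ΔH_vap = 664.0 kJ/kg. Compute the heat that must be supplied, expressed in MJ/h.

Q = 74300 MJ/h

liquid -4.00→82.3 °C: 224.38 kJ/kg
vaporisation at 82.3 °C: 664 kJ/kg
vapour 82.3→136 °C: 79.476 kJ/kg
Δh = 224.38 + 664 + 79.476 = 967.86 kJ/kg
Q = ṁ·Δh = 21.32 kg/s × 967.86 kJ/kg = 20635 kJ/s
|Q| = 20635 kW = 74285 MJ/h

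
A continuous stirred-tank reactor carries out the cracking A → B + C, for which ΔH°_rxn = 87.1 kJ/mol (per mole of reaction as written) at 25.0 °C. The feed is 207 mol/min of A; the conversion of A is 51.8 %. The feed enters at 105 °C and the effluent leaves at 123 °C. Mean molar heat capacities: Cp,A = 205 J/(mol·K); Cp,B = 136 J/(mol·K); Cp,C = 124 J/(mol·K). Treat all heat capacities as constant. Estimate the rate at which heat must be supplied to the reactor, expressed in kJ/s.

Extent of reaction ξ = 0.518 × 207 = 107.23 mol/min
Reaction term: ξ·ΔH°_rxn = 107.23 × 87.1 = 9339.4 kJ/min
Sensible, feed 105→25 °C: -3394.8 kJ/min
Outlet flows (mol/min): A 99.774, B 107.23, C 107.23
Sensible, products 25→123 °C: 4736.6 kJ/min
Q = ΔH = 10681 kJ/min = 178.02 kW
Heat supplied = 178.02 kJ/s

Q_in = 178 kJ/s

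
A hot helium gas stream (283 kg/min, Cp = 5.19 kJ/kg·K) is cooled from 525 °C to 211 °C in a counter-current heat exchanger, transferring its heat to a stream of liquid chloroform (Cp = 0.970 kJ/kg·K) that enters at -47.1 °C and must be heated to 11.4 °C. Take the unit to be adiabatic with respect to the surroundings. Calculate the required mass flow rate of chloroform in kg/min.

Heat released by hot stream: Q = 283 × 5.19 × (525 − 211) = 461190 kJ/min
Energy balance on cold side (adiabatic exchanger): Q = ṁ_c·Cp_c·(T_c,out − T_c,in)
ṁ_c = 461190 / [0.970 × (11.4 − -47.1)] = 8127.5 kg/min

ṁ_c = 8130 kg/min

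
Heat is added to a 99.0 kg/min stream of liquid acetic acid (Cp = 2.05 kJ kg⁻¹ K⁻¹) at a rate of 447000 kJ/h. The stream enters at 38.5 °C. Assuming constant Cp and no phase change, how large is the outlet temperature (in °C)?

Q = 447000 kJ/h = 7450 kJ/min
ΔT = Q/(ṁ·Cp) = 7450/(99.0×2.05) = 36.709 K
T_out = 38.5 + 36.709 = 75.209 °C

T_out = 75.2 °C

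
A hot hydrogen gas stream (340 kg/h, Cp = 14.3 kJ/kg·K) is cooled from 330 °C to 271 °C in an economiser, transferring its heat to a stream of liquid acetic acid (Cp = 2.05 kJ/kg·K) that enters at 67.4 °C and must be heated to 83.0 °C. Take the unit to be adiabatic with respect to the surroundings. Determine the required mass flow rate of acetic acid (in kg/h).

Heat released by hot stream: Q = 340 × 14.3 × (330 − 271) = 286860 kJ/h
Energy balance on cold side (adiabatic exchanger): Q = ṁ_c·Cp_c·(T_c,out − T_c,in)
ṁ_c = 286860 / [2.05 × (83.0 − 67.4)] = 8969.9 kg/h

ṁ_c = 8970 kg/h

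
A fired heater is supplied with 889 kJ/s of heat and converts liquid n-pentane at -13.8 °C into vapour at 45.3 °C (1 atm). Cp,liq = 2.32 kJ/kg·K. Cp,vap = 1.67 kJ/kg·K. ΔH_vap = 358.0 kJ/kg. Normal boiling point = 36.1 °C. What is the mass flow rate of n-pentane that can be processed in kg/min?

ṁ = 109 kg/min

Δh = 2.32×(36.1−-13.8) + 358.0 + 1.67×(45.3−36.1) = 489.13 kJ/kg
Q = 889 kJ/s = 889 kJ/s = 53340 kJ/min
ṁ = Q/Δh = 53340 / 489.13 = 109.05 kg/min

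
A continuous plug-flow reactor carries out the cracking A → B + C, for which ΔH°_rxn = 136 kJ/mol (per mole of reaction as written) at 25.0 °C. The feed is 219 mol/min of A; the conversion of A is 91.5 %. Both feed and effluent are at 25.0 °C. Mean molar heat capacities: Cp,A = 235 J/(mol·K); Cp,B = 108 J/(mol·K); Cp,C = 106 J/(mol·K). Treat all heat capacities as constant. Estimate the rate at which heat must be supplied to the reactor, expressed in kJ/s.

Q_in = 454 kJ/s

Extent of reaction ξ = 0.915 × 219 = 200.39 mol/min
Reaction term: ξ·ΔH°_rxn = 200.39 × 136 = 27252 kJ/min
Q = ΔH = 27252 kJ/min = 454.21 kW
Heat supplied = 454.21 kJ/s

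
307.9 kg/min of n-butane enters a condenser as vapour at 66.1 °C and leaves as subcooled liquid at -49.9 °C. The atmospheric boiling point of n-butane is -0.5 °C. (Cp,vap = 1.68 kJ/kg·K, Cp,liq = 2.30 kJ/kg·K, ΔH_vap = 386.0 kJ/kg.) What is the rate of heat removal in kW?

Q_c = 3140 kW

vapour 66.1→-0.5 °C: -111.89 kJ/kg
condensation at -0.5 °C: -386 kJ/kg
liquid -0.5→-49.9 °C: -113.62 kJ/kg
Δh = -111.89 + -386 + -113.62 = -611.51 kJ/kg
Q = ṁ·Δh = 307.9 kg/min × -611.51 kJ/kg = -188280 kJ/min
|Q| = 3138.1 kW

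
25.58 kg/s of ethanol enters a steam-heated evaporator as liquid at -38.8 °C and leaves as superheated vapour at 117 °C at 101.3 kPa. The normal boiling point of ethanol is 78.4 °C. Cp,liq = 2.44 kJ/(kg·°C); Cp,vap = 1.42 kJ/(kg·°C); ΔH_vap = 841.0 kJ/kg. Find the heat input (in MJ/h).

Q = 109000 MJ/h

liquid -38.8→78.4 °C: 285.97 kJ/kg
vaporisation at 78.4 °C: 841 kJ/kg
vapour 78.4→117 °C: 54.812 kJ/kg
Δh = 285.97 + 841 + 54.812 = 1181.8 kJ/kg
Q = ṁ·Δh = 25.58 kg/s × 1181.8 kJ/kg = 30230 kJ/s
|Q| = 30230 kW = 108830 MJ/h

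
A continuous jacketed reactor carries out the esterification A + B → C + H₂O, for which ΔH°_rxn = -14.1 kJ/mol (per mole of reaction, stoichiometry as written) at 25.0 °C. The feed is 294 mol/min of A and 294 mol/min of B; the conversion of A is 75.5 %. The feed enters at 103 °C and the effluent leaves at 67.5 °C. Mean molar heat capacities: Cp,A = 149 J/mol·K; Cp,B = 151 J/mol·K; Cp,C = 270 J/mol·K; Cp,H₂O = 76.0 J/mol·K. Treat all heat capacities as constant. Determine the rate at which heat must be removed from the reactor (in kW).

Q_out = 97.1 kW

Extent of reaction ξ = 0.755 × 294 = 221.97 mol/min
Reaction term: ξ·ΔH°_rxn = 221.97 × -14.1 = -3129.8 kJ/min
Sensible, feed 103→25 °C: -6879.6 kJ/min
Outlet flows (mol/min): A 72.03, B 72.03, C 221.97, H₂O 221.97
Sensible, products 25→67.5 °C: 4182.5 kJ/min
Q = ΔH = -5826.9 kJ/min = -97.115 kW
Heat removed = 97.115 kW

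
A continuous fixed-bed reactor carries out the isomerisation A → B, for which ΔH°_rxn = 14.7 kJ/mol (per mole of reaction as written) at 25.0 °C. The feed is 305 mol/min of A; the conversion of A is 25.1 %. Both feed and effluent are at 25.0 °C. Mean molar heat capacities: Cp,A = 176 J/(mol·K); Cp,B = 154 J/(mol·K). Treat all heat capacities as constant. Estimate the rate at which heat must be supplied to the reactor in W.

Q_in = 18800 W

Extent of reaction ξ = 0.251 × 305 = 76.555 mol/min
Reaction term: ξ·ΔH°_rxn = 76.555 × 14.7 = 1125.4 kJ/min
Q = ΔH = 1125.4 kJ/min = 18.756 kW
Heat supplied = 18756 W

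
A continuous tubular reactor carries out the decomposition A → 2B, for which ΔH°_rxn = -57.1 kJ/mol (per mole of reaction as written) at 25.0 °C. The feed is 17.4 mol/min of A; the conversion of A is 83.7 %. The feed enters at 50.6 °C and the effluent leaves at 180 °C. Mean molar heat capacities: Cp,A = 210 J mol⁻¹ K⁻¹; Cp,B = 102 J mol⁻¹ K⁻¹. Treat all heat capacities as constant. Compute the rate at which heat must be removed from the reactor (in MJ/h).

Q_out = 22.3 MJ/h

Extent of reaction ξ = 0.837 × 17.4 = 14.564 mol/min
Reaction term: ξ·ΔH°_rxn = 14.564 × -57.1 = -831.59 kJ/min
Sensible, feed 50.6→25 °C: -93.542 kJ/min
Outlet flows (mol/min): A 2.8362, B 29.128
Sensible, products 25→180 °C: 552.83 kJ/min
Q = ΔH = -372.31 kJ/min = -6.2052 kW
Heat removed = 22.339 MJ/h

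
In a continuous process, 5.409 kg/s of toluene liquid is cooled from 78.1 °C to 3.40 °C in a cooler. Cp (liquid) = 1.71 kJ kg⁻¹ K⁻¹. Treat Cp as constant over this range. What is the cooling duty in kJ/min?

Q_c = 41500 kJ/min

Q = ṁ·Cp·ΔT = 5.409 × 1.71 × (3.40 − 78.1) = -690.93 kJ/s
Cooling duty = 41456 kJ/min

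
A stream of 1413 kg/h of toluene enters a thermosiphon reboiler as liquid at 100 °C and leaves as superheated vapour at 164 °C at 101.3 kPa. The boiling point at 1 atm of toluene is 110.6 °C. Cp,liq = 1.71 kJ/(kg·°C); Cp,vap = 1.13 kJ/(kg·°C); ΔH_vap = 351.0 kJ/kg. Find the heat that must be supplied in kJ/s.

liquid 100→110.6 °C: 18.126 kJ/kg
vaporisation at 110.6 °C: 351 kJ/kg
vapour 110.6→164 °C: 60.342 kJ/kg
Δh = 18.126 + 351 + 60.342 = 429.47 kJ/kg
Q = ṁ·Δh = 1413 kg/h × 429.47 kJ/kg = 606840 kJ/h
|Q| = 168.57 kW

Q = 169 kJ/s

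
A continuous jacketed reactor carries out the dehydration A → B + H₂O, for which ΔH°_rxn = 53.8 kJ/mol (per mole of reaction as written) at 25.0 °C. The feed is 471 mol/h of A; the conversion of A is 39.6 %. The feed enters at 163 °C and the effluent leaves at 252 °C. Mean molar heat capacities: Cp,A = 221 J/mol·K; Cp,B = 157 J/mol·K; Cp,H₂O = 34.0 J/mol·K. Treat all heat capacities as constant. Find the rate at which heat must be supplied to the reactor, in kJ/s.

Q_in = 5.01 kJ/s

Extent of reaction ξ = 0.396 × 471 = 186.52 mol/h
Reaction term: ξ·ΔH°_rxn = 186.52 × 53.8 = 10035 kJ/h
Sensible, feed 163→25 °C: -14365 kJ/h
Outlet flows (mol/h): A 284.48, B 186.52, H₂O 186.52
Sensible, products 25→252 °C: 22358 kJ/h
Q = ΔH = 18028 kJ/h = 5.0079 kW
Heat supplied = 5.0079 kJ/s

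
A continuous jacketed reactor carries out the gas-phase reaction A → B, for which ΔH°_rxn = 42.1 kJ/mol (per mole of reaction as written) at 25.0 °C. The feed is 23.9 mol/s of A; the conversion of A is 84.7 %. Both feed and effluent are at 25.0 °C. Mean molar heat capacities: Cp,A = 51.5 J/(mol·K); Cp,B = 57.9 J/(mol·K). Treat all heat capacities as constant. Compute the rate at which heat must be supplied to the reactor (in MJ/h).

Q_in = 3070 MJ/h

Extent of reaction ξ = 0.847 × 23.9 = 20.243 mol/s
Reaction term: ξ·ΔH°_rxn = 20.243 × 42.1 = 852.24 kJ/s
Q = ΔH = 852.24 kJ/s = 852.24 kW
Heat supplied = 3068.1 MJ/h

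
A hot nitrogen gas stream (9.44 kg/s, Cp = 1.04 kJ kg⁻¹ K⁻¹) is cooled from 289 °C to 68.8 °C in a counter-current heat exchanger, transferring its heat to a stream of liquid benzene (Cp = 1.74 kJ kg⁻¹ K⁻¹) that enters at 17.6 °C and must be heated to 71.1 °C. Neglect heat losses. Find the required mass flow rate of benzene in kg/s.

ṁ_c = 23.2 kg/s

Heat released by hot stream: Q = 9.44 × 1.04 × (289 − 68.8) = 2161.8 kJ/s
Energy balance on cold side (adiabatic exchanger): Q = ṁ_c·Cp_c·(T_c,out − T_c,in)
ṁ_c = 2161.8 / [1.74 × (71.1 − 17.6)] = 23.223 kg/s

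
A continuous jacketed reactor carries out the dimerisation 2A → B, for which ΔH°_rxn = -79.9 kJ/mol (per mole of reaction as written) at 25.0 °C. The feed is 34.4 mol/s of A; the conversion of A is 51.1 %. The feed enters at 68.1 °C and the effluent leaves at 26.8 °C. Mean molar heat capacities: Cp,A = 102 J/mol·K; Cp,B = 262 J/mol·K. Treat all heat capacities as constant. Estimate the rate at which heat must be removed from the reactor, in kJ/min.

Q_out = 50800 kJ/min

Extent of reaction ξ = 0.511 × 34.4 / 2 = 8.7892 mol/s
Reaction term: ξ·ΔH°_rxn = 8.7892 × -79.9 = -702.26 kJ/s
Sensible, feed 68.1→25 °C: -151.23 kJ/s
Outlet flows (mol/s): A 16.822, B 8.7892
Sensible, products 25→26.8 °C: 7.2334 kJ/s
Q = ΔH = -846.25 kJ/s = -846.25 kW
Heat removed = 50775 kJ/min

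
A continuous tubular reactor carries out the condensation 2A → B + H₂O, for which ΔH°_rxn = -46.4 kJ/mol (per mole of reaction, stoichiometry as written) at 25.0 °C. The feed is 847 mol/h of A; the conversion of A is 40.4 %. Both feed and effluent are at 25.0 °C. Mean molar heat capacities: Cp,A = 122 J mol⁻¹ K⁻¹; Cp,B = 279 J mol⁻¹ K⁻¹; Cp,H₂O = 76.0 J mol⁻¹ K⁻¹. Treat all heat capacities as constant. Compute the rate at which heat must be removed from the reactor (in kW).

Q_out = 2.21 kW

Extent of reaction ξ = 0.404 × 847 / 2 = 171.09 mol/h
Reaction term: ξ·ΔH°_rxn = 171.09 × -46.4 = -7938.8 kJ/h
Q = ΔH = -7938.8 kJ/h = -2.2052 kW
Heat removed = 2.2052 kW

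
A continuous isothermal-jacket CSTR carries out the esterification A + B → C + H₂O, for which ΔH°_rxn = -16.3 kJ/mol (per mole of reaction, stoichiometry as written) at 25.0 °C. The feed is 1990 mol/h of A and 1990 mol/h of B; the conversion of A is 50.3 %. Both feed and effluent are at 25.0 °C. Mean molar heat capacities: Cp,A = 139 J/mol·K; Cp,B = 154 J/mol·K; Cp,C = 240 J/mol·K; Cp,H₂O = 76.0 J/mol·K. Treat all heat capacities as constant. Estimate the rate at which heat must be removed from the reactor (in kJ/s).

Extent of reaction ξ = 0.503 × 1990 = 1001 mol/h
Reaction term: ξ·ΔH°_rxn = 1001 × -16.3 = -16316 kJ/h
Q = ΔH = -16316 kJ/h = -4.5322 kW
Heat removed = 4.5322 kJ/s

Q_out = 4.53 kJ/s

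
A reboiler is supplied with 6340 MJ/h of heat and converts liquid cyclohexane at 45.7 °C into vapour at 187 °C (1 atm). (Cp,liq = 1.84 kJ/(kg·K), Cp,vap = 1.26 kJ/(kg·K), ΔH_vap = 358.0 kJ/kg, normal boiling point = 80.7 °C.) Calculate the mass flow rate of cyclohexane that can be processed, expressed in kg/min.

Δh = 1.84×(80.7−45.7) + 358.0 + 1.26×(187−80.7) = 556.34 kJ/kg
Q = 6340 MJ/h = 1761.1 kJ/s = 105670 kJ/min
ṁ = Q/Δh = 105670 / 556.34 = 189.93 kg/min

ṁ = 190 kg/min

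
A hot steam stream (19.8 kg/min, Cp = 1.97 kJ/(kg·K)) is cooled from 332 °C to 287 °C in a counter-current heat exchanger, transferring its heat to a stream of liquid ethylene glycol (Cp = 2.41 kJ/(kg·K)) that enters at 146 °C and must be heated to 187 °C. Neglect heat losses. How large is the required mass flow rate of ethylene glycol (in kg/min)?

Heat released by hot stream: Q = 19.8 × 1.97 × (332 − 287) = 1755.3 kJ/min
Energy balance on cold side (adiabatic exchanger): Q = ṁ_c·Cp_c·(T_c,out − T_c,in)
ṁ_c = 1755.3 / [2.41 × (187 − 146)] = 17.764 kg/min

ṁ_c = 17.8 kg/min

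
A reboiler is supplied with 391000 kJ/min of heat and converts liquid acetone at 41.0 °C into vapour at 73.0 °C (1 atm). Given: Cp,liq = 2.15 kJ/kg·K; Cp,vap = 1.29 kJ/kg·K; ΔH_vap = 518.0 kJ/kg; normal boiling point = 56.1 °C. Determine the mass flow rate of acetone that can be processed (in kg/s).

ṁ = 11.4 kg/s

Δh = 2.15×(56.1−41.0) + 518.0 + 1.29×(73.0−56.1) = 572.27 kJ/kg
Q = 391000 kJ/min = 6516.7 kJ/s = 6516.7 kJ/s
ṁ = Q/Δh = 6516.7 / 572.27 = 11.387 kg/s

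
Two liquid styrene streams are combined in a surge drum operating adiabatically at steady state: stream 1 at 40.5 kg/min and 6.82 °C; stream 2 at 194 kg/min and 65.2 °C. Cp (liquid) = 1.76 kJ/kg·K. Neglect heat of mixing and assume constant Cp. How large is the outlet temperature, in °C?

No heat crosses the boundary, so H_out = H_in.
Σ ṁᵢCp,ᵢTᵢ = 40.5×1.76×6.82 + 194×1.76×65.2 = 22748
Σ ṁᵢCp,ᵢ = 40.5×1.76 + 194×1.76 = 412.72
T_out = 22748 / 412.72 = 55.117 °C

T_out = 55.1 °C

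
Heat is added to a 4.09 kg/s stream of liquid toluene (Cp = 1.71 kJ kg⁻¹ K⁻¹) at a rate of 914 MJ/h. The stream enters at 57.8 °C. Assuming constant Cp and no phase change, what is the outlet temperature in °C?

Q = 914 MJ/h = 253.89 kJ/s
ΔT = Q/(ṁ·Cp) = 253.89/(4.09×1.71) = 36.301 K
T_out = 57.8 + 36.301 = 94.101 °C

T_out = 94.1 °C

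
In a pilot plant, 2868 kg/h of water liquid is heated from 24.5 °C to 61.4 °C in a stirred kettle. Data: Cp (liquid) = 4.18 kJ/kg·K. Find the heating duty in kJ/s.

Q = 123 kJ/s

Q = ṁ·Cp·ΔT = 2868 × 4.18 × (61.4 − 24.5) = 442370 kJ/h
Converting: 442370 / 3600 s = 122.88 kW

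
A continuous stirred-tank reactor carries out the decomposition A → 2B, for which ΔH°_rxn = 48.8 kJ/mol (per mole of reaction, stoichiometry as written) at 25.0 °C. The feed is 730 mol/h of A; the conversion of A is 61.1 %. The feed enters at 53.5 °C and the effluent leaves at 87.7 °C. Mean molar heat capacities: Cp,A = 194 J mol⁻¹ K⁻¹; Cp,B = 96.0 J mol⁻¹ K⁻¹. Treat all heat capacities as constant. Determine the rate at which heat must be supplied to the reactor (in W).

Extent of reaction ξ = 0.611 × 730 = 446.03 mol/h
Reaction term: ξ·ΔH°_rxn = 446.03 × 48.8 = 21766 kJ/h
Sensible, feed 53.5→25 °C: -4036.2 kJ/h
Outlet flows (mol/h): A 283.97, B 892.06
Sensible, products 25→87.7 °C: 8823.6 kJ/h
Q = ΔH = 26554 kJ/h = 7.376 kW
Heat supplied = 7376 W

Q_in = 7380 W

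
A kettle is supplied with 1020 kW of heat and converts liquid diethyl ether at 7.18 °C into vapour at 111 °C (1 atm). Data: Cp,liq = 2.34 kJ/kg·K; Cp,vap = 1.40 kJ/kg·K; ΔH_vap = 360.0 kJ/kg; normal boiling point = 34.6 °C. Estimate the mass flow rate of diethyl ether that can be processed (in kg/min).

ṁ = 115 kg/min

Δh = 2.34×(34.6−7.18) + 360.0 + 1.40×(111−34.6) = 531.12 kJ/kg
Q = 1020 kW = 1020 kJ/s = 61200 kJ/min
ṁ = Q/Δh = 61200 / 531.12 = 115.23 kg/min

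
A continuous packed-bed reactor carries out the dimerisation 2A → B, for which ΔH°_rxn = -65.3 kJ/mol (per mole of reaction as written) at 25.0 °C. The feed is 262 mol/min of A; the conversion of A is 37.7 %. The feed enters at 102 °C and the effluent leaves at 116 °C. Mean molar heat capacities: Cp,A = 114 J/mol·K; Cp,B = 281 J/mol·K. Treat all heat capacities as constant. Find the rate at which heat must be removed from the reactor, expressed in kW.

Q_out = 42.8 kW

Extent of reaction ξ = 0.377 × 262 / 2 = 49.387 mol/min
Reaction term: ξ·ΔH°_rxn = 49.387 × -65.3 = -3225 kJ/min
Sensible, feed 102→25 °C: -2299.8 kJ/min
Outlet flows (mol/min): A 163.23, B 49.387
Sensible, products 25→116 °C: 2956.2 kJ/min
Q = ΔH = -2568.6 kJ/min = -42.81 kW
Heat removed = 42.81 kW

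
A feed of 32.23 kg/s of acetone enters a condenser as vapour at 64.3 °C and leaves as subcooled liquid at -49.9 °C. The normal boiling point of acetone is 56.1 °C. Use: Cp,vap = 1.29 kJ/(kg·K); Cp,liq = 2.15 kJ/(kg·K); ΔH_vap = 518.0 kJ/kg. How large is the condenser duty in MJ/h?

vapour 64.3→56.1 °C: -10.578 kJ/kg
condensation at 56.1 °C: -518 kJ/kg
liquid 56.1→-49.9 °C: -227.9 kJ/kg
Δh = -10.578 + -518 + -227.9 = -756.48 kJ/kg
Q = ṁ·Δh = 32.23 kg/s × -756.48 kJ/kg = -24381 kJ/s
|Q| = 24381 kW = 87773 MJ/h

Q_c = 87800 MJ/h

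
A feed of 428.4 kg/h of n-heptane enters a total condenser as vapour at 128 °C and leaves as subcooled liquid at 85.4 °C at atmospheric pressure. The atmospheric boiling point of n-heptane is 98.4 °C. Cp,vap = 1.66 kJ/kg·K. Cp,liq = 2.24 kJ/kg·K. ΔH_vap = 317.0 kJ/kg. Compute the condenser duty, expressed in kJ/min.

Q_c = 2820 kJ/min

vapour 128→98.4 °C: -49.136 kJ/kg
condensation at 98.4 °C: -317 kJ/kg
liquid 98.4→85.4 °C: -29.12 kJ/kg
Δh = -49.136 + -317 + -29.12 = -395.26 kJ/kg
Q = ṁ·Δh = 428.4 kg/h × -395.26 kJ/kg = -169330 kJ/h
|Q| = 47.035 kW = 2822.1 kJ/min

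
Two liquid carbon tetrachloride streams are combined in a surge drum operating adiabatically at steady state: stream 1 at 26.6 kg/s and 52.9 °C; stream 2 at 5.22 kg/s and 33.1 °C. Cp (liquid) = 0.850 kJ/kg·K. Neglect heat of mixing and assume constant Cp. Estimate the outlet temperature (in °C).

T_out = 49.7 °C

Adiabatic, steady state ⇒ Σ ṁᵢCp,ᵢ(T_out − Tᵢ) = 0
Σ ṁᵢCp,ᵢTᵢ = 26.6×0.850×52.9 + 5.22×0.850×33.1 = 1342.9
Σ ṁᵢCp,ᵢ = 26.6×0.850 + 5.22×0.850 = 27.047
T_out = 1342.9 / 27.047 = 49.652 °C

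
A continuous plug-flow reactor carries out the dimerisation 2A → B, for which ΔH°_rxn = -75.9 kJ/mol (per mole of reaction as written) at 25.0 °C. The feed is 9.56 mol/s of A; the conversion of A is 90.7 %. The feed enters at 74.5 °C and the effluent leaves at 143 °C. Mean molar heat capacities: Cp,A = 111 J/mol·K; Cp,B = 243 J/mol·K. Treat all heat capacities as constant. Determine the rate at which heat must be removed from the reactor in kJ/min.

Q_out = 14700 kJ/min

Extent of reaction ξ = 0.907 × 9.56 / 2 = 4.3355 mol/s
Reaction term: ξ·ΔH°_rxn = 4.3355 × -75.9 = -329.06 kJ/s
Sensible, feed 74.5→25 °C: -52.527 kJ/s
Outlet flows (mol/s): A 0.88908, B 4.3355
Sensible, products 25→143 °C: 135.96 kJ/s
Q = ΔH = -245.63 kJ/s = -245.63 kW
Heat removed = 14738 kJ/min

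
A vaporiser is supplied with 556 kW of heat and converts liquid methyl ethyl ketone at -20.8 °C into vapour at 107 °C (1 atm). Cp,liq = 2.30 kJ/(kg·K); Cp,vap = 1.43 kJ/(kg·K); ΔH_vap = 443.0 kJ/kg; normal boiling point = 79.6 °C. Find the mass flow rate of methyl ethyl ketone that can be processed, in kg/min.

ṁ = 46.8 kg/min

Δh = 2.30×(79.6−-20.8) + 443.0 + 1.43×(107−79.6) = 713.1 kJ/kg
Q = 556 kW = 556 kJ/s = 33360 kJ/min
ṁ = Q/Δh = 33360 / 713.1 = 46.782 kg/min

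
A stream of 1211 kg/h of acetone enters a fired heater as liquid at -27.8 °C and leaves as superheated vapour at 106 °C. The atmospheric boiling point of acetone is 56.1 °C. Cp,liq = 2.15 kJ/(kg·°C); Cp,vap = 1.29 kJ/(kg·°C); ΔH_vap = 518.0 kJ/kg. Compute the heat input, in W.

liquid -27.8→56.1 °C: 180.38 kJ/kg
vaporisation at 56.1 °C: 518 kJ/kg
vapour 56.1→106 °C: 64.371 kJ/kg
Δh = 180.38 + 518 + 64.371 = 762.76 kJ/kg
Q = ṁ·Δh = 1211 kg/h × 762.76 kJ/kg = 923700 kJ/h
|Q| = 256.58 kW = 256580 W

Q = 257000 W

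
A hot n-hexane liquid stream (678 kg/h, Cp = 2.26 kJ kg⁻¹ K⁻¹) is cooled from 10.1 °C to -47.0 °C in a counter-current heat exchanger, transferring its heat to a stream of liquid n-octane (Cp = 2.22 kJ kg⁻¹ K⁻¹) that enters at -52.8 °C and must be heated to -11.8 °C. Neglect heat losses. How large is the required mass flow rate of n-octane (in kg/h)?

Heat released by hot stream: Q = 678 × 2.26 × (10.1 − -47.0) = 87493 kJ/h
Energy balance on cold side (adiabatic exchanger): Q = ṁ_c·Cp_c·(T_c,out − T_c,in)
ṁ_c = 87493 / [2.22 × (-11.8 − -52.8)] = 961.25 kg/h

ṁ_c = 961 kg/h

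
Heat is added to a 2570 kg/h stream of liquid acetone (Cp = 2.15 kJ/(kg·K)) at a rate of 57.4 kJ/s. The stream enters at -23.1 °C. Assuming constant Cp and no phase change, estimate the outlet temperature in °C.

T_out = 14.3 °C

Q = 57.4 kJ/s = 206640 kJ/h
ΔT = Q/(ṁ·Cp) = 206640/(2570×2.15) = 37.398 K
T_out = -23.1 + 37.398 = 14.298 °C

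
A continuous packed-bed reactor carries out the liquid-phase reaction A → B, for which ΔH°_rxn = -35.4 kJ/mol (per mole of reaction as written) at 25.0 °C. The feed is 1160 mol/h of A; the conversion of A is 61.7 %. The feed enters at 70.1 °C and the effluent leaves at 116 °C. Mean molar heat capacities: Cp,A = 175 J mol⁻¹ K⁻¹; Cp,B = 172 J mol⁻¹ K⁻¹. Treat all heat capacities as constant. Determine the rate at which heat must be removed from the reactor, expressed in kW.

Q_out = 4.50 kW

Extent of reaction ξ = 0.617 × 1160 = 715.72 mol/h
Reaction term: ξ·ΔH°_rxn = 715.72 × -35.4 = -25336 kJ/h
Sensible, feed 70.1→25 °C: -9155.3 kJ/h
Outlet flows (mol/h): A 444.28, B 715.72
Sensible, products 25→116 °C: 18278 kJ/h
Q = ΔH = -16214 kJ/h = -4.5039 kW
Heat removed = 4.5039 kW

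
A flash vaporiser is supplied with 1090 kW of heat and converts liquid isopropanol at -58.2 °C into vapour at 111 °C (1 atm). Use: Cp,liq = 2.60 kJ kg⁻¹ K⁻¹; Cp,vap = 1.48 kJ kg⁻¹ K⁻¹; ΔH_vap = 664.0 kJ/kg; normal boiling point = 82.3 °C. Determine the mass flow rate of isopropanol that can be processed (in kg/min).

ṁ = 61.0 kg/min

Δh = 2.60×(82.3−-58.2) + 664.0 + 1.48×(111−82.3) = 1071.8 kJ/kg
Q = 1090 kW = 1090 kJ/s = 65400 kJ/min
ṁ = Q/Δh = 65400 / 1071.8 = 61.02 kg/min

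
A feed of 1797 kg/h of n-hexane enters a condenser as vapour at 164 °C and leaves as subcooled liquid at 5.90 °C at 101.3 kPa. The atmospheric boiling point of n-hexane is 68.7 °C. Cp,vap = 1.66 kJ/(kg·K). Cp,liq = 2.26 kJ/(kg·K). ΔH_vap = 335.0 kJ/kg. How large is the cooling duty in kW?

vapour 164→68.7 °C: -158.2 kJ/kg
condensation at 68.7 °C: -335 kJ/kg
liquid 68.7→5.90 °C: -141.93 kJ/kg
Δh = -158.2 + -335 + -141.93 = -635.13 kJ/kg
Q = ṁ·Δh = 1797 kg/h × -635.13 kJ/kg = -1.1413e+06 kJ/h
|Q| = 317.03 kW

Q_c = 317 kW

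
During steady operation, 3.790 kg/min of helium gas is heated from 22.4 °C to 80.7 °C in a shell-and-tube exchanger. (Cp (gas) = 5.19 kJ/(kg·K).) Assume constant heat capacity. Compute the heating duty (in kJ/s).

Q = ṁ·Cp·ΔT = 3.790 × 5.19 × (80.7 − 22.4) = 1146.8 kJ/min
Converting: 1146.8 / 60 s = 19.113 kW

Q = 19.1 kJ/s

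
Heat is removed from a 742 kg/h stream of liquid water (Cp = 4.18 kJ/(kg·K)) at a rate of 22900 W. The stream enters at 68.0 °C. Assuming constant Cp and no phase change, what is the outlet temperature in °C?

T_out = 41.4 °C

Q = 22900 W = 82440 kJ/h
ΔT = Q/(ṁ·Cp) = 82440/(742×4.18) = 26.58 K
T_out = 68.0 − 26.58 = 41.42 °C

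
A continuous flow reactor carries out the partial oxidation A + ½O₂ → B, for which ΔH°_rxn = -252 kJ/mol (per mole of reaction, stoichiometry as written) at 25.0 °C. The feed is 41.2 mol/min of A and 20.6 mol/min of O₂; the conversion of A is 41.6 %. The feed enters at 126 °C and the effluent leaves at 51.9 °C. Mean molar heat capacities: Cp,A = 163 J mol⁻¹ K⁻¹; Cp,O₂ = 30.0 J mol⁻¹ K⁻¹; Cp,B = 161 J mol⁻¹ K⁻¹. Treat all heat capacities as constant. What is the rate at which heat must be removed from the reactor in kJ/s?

Extent of reaction ξ = 0.416 × 41.2 = 17.139 mol/min
Reaction term: ξ·ΔH°_rxn = 17.139 × -252 = -4319.1 kJ/min
Sensible, feed 126→25 °C: -740.69 kJ/min
Outlet flows (mol/min): A 24.061, O₂ 12.03, B 17.139
Sensible, products 25→51.9 °C: 189.44 kJ/min
Q = ΔH = -4870.3 kJ/min = -81.172 kW
Heat removed = 81.172 kJ/s

Q_out = 81.2 kJ/s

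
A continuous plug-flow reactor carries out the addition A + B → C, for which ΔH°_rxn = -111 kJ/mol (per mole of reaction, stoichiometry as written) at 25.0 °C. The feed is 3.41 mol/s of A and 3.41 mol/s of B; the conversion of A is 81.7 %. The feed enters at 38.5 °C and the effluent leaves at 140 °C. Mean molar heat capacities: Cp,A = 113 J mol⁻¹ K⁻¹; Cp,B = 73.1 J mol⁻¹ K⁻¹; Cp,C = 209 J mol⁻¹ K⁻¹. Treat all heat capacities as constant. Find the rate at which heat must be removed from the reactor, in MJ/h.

Q_out = 855 MJ/h

Extent of reaction ξ = 0.817 × 3.41 = 2.786 mol/s
Reaction term: ξ·ΔH°_rxn = 2.786 × -111 = -309.24 kJ/s
Sensible, feed 38.5→25 °C: -8.5671 kJ/s
Outlet flows (mol/s): A 0.62403, B 0.62403, C 2.786
Sensible, products 25→140 °C: 80.316 kJ/s
Q = ΔH = -237.49 kJ/s = -237.49 kW
Heat removed = 854.98 MJ/h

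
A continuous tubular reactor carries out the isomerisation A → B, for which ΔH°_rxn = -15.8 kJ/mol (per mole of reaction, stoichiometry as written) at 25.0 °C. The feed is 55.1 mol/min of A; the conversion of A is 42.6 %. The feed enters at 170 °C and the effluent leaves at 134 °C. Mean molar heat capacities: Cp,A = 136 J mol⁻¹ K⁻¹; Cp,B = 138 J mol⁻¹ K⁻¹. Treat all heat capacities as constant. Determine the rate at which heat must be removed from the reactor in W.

Extent of reaction ξ = 0.426 × 55.1 = 23.473 mol/min
Reaction term: ξ·ΔH°_rxn = 23.473 × -15.8 = -370.87 kJ/min
Sensible, feed 170→25 °C: -1086.6 kJ/min
Outlet flows (mol/min): A 31.627, B 23.473
Sensible, products 25→134 °C: 821.92 kJ/min
Q = ΔH = -635.52 kJ/min = -10.592 kW
Heat removed = 10592 W

Q_out = 10600 W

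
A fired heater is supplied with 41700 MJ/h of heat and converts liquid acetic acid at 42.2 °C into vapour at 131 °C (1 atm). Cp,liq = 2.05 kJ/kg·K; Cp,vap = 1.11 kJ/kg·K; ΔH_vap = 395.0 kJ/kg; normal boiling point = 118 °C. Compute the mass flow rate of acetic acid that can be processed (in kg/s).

Δh = 2.05×(118−42.2) + 395.0 + 1.11×(131−118) = 564.82 kJ/kg
Q = 41700 MJ/h = 11583 kJ/s = 11583 kJ/s
ṁ = Q/Δh = 11583 / 564.82 = 20.508 kg/s

ṁ = 20.5 kg/s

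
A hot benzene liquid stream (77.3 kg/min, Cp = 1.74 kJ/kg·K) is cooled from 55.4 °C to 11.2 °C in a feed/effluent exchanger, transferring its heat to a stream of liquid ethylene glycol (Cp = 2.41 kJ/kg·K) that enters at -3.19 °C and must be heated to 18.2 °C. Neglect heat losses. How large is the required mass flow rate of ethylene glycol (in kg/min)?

ṁ_c = 115 kg/min

Heat released by hot stream: Q = 77.3 × 1.74 × (55.4 − 11.2) = 5945 kJ/min
Energy balance on cold side (adiabatic exchanger): Q = ṁ_c·Cp_c·(T_c,out − T_c,in)
ṁ_c = 5945 / [2.41 × (18.2 − -3.19)] = 115.32 kg/min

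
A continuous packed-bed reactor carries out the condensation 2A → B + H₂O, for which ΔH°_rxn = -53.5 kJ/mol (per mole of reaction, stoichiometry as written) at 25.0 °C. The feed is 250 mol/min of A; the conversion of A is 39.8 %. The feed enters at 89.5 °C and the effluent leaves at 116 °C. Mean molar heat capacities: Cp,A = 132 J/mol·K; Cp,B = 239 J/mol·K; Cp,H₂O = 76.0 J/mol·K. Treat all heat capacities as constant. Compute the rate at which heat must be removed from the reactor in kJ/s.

Extent of reaction ξ = 0.398 × 250 / 2 = 49.75 mol/min
Reaction term: ξ·ΔH°_rxn = 49.75 × -53.5 = -2661.6 kJ/min
Sensible, feed 89.5→25 °C: -2128.5 kJ/min
Outlet flows (mol/min): A 150.5, B 49.75, H₂O 49.75
Sensible, products 25→116 °C: 3233.9 kJ/min
Q = ΔH = -1556.2 kJ/min = -25.937 kW
Heat removed = 25.937 kJ/s

Q_out = 25.9 kJ/s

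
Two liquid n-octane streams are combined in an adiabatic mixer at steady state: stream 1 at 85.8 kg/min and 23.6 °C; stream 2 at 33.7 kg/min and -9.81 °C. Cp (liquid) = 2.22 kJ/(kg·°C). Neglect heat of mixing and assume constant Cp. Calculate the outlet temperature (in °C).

T_out = 14.2 °C

Energy balance with Q = 0: Σ ṁᵢCp,ᵢ(T_out − Tᵢ) = 0
Σ ṁᵢCp,ᵢTᵢ = 85.8×2.22×23.6 + 33.7×2.22×-9.81 = 3761.3
Σ ṁᵢCp,ᵢ = 85.8×2.22 + 33.7×2.22 = 265.29
T_out = 3761.3 / 265.29 = 14.178 °C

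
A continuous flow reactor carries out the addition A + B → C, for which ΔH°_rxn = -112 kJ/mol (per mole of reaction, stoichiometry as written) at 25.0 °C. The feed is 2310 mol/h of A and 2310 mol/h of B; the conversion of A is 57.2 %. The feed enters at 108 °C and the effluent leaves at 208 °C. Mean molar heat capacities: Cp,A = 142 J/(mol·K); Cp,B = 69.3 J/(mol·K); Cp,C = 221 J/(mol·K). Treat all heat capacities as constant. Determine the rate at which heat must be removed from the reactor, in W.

Q_out = 26900 W

Extent of reaction ξ = 0.572 × 2310 = 1321.3 mol/h
Reaction term: ξ·ΔH°_rxn = 1321.3 × -112 = -147990 kJ/h
Sensible, feed 108→25 °C: -40513 kJ/h
Outlet flows (mol/h): A 988.68, B 988.68, C 1321.3
Sensible, products 25→208 °C: 91668 kJ/h
Q = ΔH = -96832 kJ/h = -26.898 kW
Heat removed = 26898 W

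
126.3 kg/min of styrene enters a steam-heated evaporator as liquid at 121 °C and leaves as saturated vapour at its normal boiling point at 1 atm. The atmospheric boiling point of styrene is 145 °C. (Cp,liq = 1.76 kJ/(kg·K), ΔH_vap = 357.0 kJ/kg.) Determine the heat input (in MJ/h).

liquid 121→145 °C: 42.24 kJ/kg
vaporisation at 145 °C: 357 kJ/kg
Δh = 42.24 + 357 = 399.24 kJ/kg
Q = ṁ·Δh = 126.3 kg/min × 399.24 kJ/kg = 50424 kJ/min
|Q| = 840.4 kW = 3025.4 MJ/h

Q = 3030 MJ/h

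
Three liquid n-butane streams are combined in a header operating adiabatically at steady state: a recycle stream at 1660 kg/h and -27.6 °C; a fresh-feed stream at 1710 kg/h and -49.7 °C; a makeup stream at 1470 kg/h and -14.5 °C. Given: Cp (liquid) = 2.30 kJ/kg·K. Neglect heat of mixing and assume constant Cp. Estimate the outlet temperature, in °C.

T_out = -31.4 °C

Adiabatic, steady state ⇒ Σ ṁᵢCp,ᵢ(T_out − Tᵢ) = 0
Σ ṁᵢCp,ᵢTᵢ = 1660×2.30×-27.6 + 1710×2.30×-49.7 + 1470×2.30×-14.5 = -349870
Σ ṁᵢCp,ᵢ = 1660×2.30 + 1710×2.30 + 1470×2.30 = 11132
T_out = -349870 / 11132 = -31.429 °C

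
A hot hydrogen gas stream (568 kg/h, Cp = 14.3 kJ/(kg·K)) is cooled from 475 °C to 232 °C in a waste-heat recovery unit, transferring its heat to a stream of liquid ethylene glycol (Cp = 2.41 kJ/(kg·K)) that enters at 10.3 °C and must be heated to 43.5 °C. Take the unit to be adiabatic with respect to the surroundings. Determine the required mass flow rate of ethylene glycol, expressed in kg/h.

ṁ_c = 24700 kg/h

Heat released by hot stream: Q = 568 × 14.3 × (475 − 232) = 1.9737e+06 kJ/h
Energy balance on cold side (adiabatic exchanger): Q = ṁ_c·Cp_c·(T_c,out − T_c,in)
ṁ_c = 1.9737e+06 / [2.41 × (43.5 − 10.3)] = 24668 kg/h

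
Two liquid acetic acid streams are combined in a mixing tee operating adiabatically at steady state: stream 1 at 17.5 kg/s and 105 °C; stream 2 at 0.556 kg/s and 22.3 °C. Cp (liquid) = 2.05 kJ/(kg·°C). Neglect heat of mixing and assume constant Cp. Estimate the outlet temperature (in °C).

Adiabatic, steady state ⇒ Σ ṁᵢCp,ᵢ(T_out − Tᵢ) = 0
T_out = Σ ṁᵢCp,ᵢTᵢ / Σ ṁᵢCp,ᵢ
      = 3792.3 / 37.015 = 102.45 °C

T_out = 102 °C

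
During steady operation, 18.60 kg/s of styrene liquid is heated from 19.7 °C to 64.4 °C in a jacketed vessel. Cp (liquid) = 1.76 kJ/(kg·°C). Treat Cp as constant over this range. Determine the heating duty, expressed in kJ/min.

Q = ṁ·Cp·ΔT = 18.60 × 1.76 × (64.4 − 19.7) = 1463.3 kJ/s
Heating duty = 87798 kJ/min

Q = 87800 kJ/min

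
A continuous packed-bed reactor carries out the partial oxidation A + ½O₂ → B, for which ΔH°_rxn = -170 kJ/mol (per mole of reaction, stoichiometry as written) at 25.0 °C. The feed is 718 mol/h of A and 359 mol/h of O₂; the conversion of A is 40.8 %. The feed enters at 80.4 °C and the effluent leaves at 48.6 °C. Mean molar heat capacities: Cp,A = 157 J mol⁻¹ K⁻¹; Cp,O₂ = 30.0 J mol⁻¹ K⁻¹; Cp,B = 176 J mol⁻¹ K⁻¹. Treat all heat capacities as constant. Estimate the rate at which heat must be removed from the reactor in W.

Extent of reaction ξ = 0.408 × 718 = 292.94 mol/h
Reaction term: ξ·ΔH°_rxn = 292.94 × -170 = -49800 kJ/h
Sensible, feed 80.4→25 °C: -6841.7 kJ/h
Outlet flows (mol/h): A 425.06, O₂ 212.53, B 292.94
Sensible, products 25→48.6 °C: 2942.2 kJ/h
Q = ΔH = -53700 kJ/h = -14.917 kW
Heat removed = 14917 W

Q_out = 14900 W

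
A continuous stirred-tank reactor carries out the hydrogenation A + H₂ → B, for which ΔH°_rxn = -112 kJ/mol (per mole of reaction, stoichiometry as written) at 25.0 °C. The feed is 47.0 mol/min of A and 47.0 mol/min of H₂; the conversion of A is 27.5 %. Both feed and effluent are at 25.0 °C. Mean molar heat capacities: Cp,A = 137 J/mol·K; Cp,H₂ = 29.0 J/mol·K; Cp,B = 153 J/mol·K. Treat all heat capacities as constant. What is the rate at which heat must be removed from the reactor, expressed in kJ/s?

Q_out = 24.1 kJ/s

Extent of reaction ξ = 0.275 × 47.0 = 12.925 mol/min
Reaction term: ξ·ΔH°_rxn = 12.925 × -112 = -1447.6 kJ/min
Q = ΔH = -1447.6 kJ/min = -24.127 kW
Heat removed = 24.127 kJ/s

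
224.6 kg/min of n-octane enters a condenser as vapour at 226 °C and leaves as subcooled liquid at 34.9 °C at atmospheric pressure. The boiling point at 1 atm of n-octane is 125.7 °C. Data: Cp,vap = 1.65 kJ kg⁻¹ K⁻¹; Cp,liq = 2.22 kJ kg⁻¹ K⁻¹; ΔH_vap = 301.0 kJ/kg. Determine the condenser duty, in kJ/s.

Q_c = 2500 kJ/s

vapour 226→125.7 °C: -165.49 kJ/kg
condensation at 125.7 °C: -301 kJ/kg
liquid 125.7→34.9 °C: -201.58 kJ/kg
Δh = -165.49 + -301 + -201.58 = -668.07 kJ/kg
Q = ṁ·Δh = 224.6 kg/min × -668.07 kJ/kg = -150050 kJ/min
|Q| = 2500.8 kW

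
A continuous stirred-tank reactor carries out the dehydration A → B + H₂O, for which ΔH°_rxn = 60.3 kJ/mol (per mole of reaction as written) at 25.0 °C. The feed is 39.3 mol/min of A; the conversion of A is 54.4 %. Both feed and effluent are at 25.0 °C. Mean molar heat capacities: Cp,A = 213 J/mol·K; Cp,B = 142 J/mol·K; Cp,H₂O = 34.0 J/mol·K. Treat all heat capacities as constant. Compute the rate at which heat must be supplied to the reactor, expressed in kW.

Extent of reaction ξ = 0.544 × 39.3 = 21.379 mol/min
Reaction term: ξ·ΔH°_rxn = 21.379 × 60.3 = 1289.2 kJ/min
Q = ΔH = 1289.2 kJ/min = 21.486 kW
Heat supplied = 21.486 kW

Q_in = 21.5 kW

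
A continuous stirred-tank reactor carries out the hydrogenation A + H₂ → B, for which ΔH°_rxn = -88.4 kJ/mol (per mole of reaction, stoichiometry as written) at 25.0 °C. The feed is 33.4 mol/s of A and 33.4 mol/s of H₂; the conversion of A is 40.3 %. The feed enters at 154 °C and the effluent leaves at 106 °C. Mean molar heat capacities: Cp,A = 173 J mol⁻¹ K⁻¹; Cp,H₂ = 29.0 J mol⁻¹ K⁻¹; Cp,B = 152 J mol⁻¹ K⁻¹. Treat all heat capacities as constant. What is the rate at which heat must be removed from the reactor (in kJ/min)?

Q_out = 94100 kJ/min

Extent of reaction ξ = 0.403 × 33.4 = 13.46 mol/s
Reaction term: ξ·ΔH°_rxn = 13.46 × -88.4 = -1189.9 kJ/s
Sensible, feed 154→25 °C: -870.34 kJ/s
Outlet flows (mol/s): A 19.94, H₂ 19.94, B 13.46
Sensible, products 25→106 °C: 491.98 kJ/s
Q = ΔH = -1568.2 kJ/s = -1568.2 kW
Heat removed = 94095 kJ/min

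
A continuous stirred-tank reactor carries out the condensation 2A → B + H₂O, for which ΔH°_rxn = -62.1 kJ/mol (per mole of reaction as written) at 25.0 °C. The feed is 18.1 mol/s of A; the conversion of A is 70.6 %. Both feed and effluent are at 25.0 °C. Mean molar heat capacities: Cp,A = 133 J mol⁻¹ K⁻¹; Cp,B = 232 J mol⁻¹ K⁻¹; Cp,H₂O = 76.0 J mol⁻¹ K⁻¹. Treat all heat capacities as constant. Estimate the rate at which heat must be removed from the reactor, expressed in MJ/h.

Q_out = 1430 MJ/h

Extent of reaction ξ = 0.706 × 18.1 / 2 = 6.3893 mol/s
Reaction term: ξ·ΔH°_rxn = 6.3893 × -62.1 = -396.78 kJ/s
Q = ΔH = -396.78 kJ/s = -396.78 kW
Heat removed = 1428.4 MJ/h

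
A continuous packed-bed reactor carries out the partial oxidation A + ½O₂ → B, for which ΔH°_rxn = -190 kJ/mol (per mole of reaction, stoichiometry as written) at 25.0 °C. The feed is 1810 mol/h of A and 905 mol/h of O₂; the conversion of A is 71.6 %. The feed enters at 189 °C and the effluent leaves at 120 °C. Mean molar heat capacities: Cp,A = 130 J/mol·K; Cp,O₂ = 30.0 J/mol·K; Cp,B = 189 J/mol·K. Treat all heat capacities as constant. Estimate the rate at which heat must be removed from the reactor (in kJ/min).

Q_out = 4320 kJ/min

Extent of reaction ξ = 0.716 × 1810 = 1296 mol/h
Reaction term: ξ·ΔH°_rxn = 1296 × -190 = -246230 kJ/h
Sensible, feed 189→25 °C: -43042 kJ/h
Outlet flows (mol/h): A 514.04, O₂ 257.02, B 1296
Sensible, products 25→120 °C: 30350 kJ/h
Q = ΔH = -258920 kJ/h = -71.923 kW
Heat removed = 4315.4 kJ/min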